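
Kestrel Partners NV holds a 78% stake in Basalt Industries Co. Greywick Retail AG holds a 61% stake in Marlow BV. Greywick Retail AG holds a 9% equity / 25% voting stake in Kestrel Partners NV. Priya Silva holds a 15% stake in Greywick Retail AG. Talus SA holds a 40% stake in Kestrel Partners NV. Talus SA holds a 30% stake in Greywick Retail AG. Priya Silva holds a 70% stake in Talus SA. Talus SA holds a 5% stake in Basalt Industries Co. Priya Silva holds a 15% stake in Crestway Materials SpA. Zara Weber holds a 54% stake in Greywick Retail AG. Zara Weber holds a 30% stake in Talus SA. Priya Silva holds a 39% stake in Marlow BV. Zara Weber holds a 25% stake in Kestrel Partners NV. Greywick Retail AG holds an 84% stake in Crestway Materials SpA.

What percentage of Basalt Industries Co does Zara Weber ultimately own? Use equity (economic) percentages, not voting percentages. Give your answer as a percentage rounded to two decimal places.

Zara reaches Basalt along 5 paths.
Via Talus: 30% × 5% = 1.5%.
Via Talus → Kestrel: 30% × 40% × 78% = 9.36%.
Via Greywick → Kestrel: 54% × 9% × 78% = 3.7908%.
Via Talus → Greywick → Kestrel: 30% × 30% × 9% × 78% = 0.6318%.
Via Kestrel: 25% × 78% = 19.5%.
Total: 1.5% + 9.36% + 3.7908% + 0.6318% + 19.5% = 34.7826%.
Rounded: 34.78%.

34.78%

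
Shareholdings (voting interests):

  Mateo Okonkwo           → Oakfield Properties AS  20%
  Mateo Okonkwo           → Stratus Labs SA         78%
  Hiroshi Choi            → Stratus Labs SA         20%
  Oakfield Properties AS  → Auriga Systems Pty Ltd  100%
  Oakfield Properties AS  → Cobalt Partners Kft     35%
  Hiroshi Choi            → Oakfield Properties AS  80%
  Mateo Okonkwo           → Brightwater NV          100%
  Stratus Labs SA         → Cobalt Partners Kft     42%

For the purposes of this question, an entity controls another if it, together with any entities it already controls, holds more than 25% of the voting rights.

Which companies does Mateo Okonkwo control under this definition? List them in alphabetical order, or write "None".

Brightwater NV, Cobalt Partners Kft, Stratus Labs SA

Mateo holds 78% of Stratus, so Mateo controls Stratus.
Stratus holds 42% of Cobalt, so Mateo controls Cobalt.
Mateo holds 100% of Brightwater, so Mateo controls Brightwater.
No other company's threshold is met.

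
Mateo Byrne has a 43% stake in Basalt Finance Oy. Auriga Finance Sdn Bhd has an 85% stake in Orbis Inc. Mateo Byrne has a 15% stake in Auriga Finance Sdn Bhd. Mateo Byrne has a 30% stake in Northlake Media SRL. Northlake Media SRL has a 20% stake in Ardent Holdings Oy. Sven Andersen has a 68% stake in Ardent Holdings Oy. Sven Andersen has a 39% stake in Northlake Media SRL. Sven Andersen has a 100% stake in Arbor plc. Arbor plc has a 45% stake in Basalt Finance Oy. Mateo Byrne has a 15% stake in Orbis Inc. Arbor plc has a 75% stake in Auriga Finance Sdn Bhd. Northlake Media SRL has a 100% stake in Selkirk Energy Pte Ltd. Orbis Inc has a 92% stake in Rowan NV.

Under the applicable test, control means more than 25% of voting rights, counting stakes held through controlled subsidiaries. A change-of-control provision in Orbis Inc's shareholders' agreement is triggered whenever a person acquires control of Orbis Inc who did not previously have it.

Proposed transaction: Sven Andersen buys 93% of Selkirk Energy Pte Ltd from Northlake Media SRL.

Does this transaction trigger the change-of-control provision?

The purchase adds only to Sven's holdings (Northlake's stake shrinks), so Sven is the only person who could newly come to control Orbis.
Sven holds 100% of Arbor, so Sven controls Arbor.
Arbor holds 75% of Auriga, so Sven controls Auriga.
Auriga holds 85% of Orbis, so Sven controls Orbis.
So Sven already controls Orbis before the transaction.
After the purchase, Sven holds 93% of Selkirk directly, and Northlake's stake falls to 7%.
Sven controlled Orbis already, so this is not a new person acquiring control; every other person's position is unchanged or reduced.
No new person acquires control, so the clause is not triggered.

No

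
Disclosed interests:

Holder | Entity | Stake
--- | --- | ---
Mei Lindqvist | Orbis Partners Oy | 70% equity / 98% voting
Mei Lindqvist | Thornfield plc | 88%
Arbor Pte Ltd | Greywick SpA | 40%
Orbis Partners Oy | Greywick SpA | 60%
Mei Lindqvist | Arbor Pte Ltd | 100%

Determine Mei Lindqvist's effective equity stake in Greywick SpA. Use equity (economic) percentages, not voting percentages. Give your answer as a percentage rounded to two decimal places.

Mei reaches Greywick along 2 paths.
Via Orbis: 70% × 60% = 42%.
Via Arbor: 100% × 40% = 40%.
Total: 42% + 40% = 82%.
Rounded: 82.00%.

82.00%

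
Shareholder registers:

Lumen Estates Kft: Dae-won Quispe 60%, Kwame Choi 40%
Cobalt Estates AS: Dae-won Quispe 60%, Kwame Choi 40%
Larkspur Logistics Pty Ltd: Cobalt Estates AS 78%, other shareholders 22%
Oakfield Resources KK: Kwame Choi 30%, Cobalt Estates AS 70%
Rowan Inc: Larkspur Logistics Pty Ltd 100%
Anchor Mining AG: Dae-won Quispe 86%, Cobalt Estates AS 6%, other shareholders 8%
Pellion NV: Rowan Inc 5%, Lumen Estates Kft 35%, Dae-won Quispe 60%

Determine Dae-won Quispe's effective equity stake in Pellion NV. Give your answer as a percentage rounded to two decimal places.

Dae-won reaches Pellion along 3 paths.
Via Cobalt → Larkspur → Rowan: 60% × 78% × 100% × 5% = 2.34%.
Via Lumen: 60% × 35% = 21%.
Direct stake: 60% = 60%.
Total: 2.34% + 21% + 60% = 83.34%.

83.34%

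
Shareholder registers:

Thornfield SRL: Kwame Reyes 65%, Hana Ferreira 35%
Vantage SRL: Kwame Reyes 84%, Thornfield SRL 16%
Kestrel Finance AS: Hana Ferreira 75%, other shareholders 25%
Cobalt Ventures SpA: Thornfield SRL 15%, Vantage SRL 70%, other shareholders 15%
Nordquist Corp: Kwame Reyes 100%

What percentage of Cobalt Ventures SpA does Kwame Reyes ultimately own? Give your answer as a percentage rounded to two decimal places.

Kwame reaches Cobalt along 3 paths.
Via Thornfield: 65% × 15% = 9.75%.
Via Vantage: 84% × 70% = 58.8%.
Via Thornfield → Vantage: 65% × 16% × 70% = 7.28%.
Total: 9.75% + 58.8% + 7.28% = 75.83%.

75.83%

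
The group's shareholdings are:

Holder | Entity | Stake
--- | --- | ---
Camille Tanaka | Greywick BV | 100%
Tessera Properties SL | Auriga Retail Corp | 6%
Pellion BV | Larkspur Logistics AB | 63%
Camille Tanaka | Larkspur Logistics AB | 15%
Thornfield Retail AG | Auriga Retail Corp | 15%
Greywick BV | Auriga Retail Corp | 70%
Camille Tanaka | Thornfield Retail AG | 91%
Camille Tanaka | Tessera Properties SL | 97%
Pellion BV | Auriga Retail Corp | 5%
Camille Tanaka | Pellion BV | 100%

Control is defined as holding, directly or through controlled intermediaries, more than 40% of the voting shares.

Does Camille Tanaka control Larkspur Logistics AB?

Yes

Camille holds 100% of Pellion, so Camille controls Pellion.
Pellion and Camille together hold 63% + 15% = 78% of Larkspur, so Camille controls Larkspur.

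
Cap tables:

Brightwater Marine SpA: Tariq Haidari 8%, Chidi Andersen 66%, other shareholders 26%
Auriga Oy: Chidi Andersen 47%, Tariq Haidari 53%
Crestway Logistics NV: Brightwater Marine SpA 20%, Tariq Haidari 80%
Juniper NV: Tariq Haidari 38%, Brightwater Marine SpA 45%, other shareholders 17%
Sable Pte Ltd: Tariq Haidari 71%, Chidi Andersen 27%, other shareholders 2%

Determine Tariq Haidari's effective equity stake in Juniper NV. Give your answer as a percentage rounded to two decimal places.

41.60%

Tariq reaches Juniper along 2 paths.
Direct stake: 38% = 38%.
Via Brightwater: 8% × 45% = 3.6%.
Total: 38% + 3.6% = 41.6%.
Rounded: 41.60%.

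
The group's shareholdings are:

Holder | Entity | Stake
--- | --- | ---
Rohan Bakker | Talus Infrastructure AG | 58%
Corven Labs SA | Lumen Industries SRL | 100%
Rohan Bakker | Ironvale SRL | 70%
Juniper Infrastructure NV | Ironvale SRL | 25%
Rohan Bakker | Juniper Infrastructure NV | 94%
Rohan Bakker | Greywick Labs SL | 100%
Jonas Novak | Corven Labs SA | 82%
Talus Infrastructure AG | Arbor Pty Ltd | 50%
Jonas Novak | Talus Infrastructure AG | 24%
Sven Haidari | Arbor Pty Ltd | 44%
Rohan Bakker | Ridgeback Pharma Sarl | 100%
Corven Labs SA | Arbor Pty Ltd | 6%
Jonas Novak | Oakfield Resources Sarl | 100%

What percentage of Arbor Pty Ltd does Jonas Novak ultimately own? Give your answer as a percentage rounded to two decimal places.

16.92%

Jonas reaches Arbor along 2 paths.
Via Corven: 82% × 6% = 4.92%.
Via Talus: 24% × 50% = 12%.
Total: 4.92% + 12% = 16.92%.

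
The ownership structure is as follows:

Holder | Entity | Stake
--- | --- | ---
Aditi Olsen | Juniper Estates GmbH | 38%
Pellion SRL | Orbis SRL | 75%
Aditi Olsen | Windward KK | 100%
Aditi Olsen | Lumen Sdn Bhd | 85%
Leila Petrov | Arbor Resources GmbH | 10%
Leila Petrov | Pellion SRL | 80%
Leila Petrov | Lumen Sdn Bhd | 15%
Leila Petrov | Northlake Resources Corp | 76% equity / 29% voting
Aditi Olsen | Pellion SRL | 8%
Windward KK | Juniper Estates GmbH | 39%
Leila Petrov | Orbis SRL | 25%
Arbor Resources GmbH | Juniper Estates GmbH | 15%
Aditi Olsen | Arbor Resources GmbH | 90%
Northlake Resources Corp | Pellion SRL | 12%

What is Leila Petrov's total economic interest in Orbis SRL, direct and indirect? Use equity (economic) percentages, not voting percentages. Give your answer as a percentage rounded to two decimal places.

Leila reaches Orbis along 3 paths.
Direct stake: 25% = 25%.
Via Northlake → Pellion: 76% × 12% × 75% = 6.84%.
Via Pellion: 80% × 75% = 60%.
Total: 25% + 6.84% + 60% = 91.84%.

91.84%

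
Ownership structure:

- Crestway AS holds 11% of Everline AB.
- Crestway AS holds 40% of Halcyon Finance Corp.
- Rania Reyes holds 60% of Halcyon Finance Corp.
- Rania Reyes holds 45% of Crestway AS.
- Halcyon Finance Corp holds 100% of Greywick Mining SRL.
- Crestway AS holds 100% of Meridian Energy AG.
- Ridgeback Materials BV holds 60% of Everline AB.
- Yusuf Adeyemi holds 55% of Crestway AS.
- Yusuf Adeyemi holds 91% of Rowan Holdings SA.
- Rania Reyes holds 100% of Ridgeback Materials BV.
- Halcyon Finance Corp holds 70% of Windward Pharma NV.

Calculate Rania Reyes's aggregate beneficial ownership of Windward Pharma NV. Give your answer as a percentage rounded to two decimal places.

54.60%

Rania reaches Windward along 2 paths.
Via Halcyon: 60% × 70% = 42%.
Via Crestway → Halcyon: 45% × 40% × 70% = 12.6%.
Total: 42% + 12.6% = 54.6%.
Rounded: 54.60%.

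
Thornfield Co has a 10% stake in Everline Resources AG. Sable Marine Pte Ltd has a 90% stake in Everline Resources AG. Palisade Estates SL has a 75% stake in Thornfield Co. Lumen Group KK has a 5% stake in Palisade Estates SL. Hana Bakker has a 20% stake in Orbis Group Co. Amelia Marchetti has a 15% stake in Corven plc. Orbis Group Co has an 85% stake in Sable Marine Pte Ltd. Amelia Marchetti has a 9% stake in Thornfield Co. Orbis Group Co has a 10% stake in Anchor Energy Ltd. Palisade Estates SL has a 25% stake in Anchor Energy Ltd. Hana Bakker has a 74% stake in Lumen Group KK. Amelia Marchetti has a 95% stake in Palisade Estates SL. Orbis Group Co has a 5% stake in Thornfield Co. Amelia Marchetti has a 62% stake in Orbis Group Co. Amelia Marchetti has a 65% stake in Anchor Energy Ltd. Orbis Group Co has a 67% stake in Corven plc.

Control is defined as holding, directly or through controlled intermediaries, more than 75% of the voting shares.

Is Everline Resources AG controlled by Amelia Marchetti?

No

Amelia holds 95% of Palisade, so Amelia controls Palisade.
Amelia and Palisade together hold 65% + 25% = 90% of Anchor, so Amelia controls Anchor.
Palisade and Amelia together hold 75% + 9% = 84% of Thornfield, so Amelia controls Thornfield.
In Everline, Amelia's side holds only 10%, not > 75%.
So Amelia does not control Everline.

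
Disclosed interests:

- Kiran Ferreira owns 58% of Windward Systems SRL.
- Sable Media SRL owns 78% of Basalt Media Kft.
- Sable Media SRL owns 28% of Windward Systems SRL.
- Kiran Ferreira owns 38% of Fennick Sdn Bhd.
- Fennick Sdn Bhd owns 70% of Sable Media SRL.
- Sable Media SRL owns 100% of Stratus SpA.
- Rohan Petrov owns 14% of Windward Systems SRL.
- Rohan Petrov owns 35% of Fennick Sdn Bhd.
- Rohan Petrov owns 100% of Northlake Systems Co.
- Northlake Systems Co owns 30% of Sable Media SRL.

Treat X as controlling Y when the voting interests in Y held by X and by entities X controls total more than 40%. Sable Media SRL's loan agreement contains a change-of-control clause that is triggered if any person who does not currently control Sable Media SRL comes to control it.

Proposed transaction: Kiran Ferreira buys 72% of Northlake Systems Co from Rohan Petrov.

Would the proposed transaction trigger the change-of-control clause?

The purchase adds only to Kiran's holdings (Rohan's stake shrinks), so Kiran is the only person who could newly come to control Sable.
Kiran holds 58% of Windward, so Kiran controls Windward.
Neither Kiran nor any entity Kiran controls holds any voting interest in Sable.
So before the transaction, Kiran does not control Sable.
After the purchase, Kiran holds 72% of Northlake directly, and Rohan's stake falls to 28%.
Kiran holds 72% of Northlake, so Kiran controls Northlake.
After the transaction, Kiran's side holds 30% of Sable, not > 40%, so Kiran still does not control Sable.
No new person acquires control, so the clause is not triggered.

No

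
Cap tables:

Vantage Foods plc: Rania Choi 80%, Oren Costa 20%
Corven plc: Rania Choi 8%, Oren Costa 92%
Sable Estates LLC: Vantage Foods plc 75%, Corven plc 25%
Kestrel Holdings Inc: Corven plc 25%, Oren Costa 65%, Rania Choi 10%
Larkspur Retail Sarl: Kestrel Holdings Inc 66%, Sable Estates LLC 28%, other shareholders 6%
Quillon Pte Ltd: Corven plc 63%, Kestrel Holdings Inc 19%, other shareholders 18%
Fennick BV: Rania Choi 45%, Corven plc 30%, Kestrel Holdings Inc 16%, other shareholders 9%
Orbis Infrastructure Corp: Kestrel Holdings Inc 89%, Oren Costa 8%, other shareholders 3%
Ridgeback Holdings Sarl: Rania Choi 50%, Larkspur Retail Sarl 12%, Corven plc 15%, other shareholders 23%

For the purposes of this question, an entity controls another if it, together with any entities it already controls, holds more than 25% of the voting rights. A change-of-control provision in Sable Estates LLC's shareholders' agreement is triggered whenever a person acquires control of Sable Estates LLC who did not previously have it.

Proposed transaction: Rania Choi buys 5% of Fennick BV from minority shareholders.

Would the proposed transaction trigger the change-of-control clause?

No

The purchase changes only Rania's holdings, so Rania is the only person who could newly come to control Sable.
Rania holds 80% of Vantage, so Rania controls Vantage.
Vantage holds 75% of Sable, so Rania controls Sable.
So Rania already controls Sable before the transaction.
After the purchase, Rania's direct stake in Fennick rises to 45% + 5% = 50%.
Rania controlled Sable already, so this is not a new person acquiring control; every other person's position is unchanged or reduced.
No new person acquires control, so the clause is not triggered.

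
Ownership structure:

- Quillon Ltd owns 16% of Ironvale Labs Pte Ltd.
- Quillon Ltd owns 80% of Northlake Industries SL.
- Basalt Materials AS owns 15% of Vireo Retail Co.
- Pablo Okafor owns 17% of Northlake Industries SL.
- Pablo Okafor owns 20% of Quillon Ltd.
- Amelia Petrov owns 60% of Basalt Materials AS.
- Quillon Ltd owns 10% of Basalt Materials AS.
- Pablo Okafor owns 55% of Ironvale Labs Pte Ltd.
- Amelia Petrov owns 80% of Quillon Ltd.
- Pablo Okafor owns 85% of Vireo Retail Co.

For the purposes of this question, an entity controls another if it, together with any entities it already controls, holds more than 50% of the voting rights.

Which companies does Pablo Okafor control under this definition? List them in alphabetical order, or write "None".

Pablo holds 55% of Ironvale, so Pablo controls Ironvale.
Pablo holds 85% of Vireo, so Pablo controls Vireo.
No other company's threshold is met.

Ironvale Labs Pte Ltd, Vireo Retail Co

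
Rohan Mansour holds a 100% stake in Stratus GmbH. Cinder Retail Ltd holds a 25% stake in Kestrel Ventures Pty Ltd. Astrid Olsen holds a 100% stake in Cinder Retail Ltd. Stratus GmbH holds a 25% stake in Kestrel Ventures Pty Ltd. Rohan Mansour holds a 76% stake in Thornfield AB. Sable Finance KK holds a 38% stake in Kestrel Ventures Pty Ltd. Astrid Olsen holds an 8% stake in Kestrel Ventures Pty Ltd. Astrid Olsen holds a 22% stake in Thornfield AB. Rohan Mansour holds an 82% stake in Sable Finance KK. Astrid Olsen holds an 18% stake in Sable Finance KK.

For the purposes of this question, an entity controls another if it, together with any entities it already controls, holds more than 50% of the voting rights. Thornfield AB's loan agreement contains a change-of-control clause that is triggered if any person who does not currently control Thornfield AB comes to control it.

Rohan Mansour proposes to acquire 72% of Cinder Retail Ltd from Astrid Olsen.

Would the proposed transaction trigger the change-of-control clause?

The purchase adds only to Rohan's holdings (Astrid's stake shrinks), so Rohan is the only person who could newly come to control Thornfield.
Rohan holds 76% of Thornfield, so Rohan controls Thornfield.
So Rohan already controls Thornfield before the transaction.
After the purchase, Rohan holds 72% of Cinder directly, and Astrid's stake falls to 28%.
Rohan controlled Thornfield already, so this is not a new person acquiring control; every other person's position is unchanged or reduced.
No new person acquires control, so the clause is not triggered.

No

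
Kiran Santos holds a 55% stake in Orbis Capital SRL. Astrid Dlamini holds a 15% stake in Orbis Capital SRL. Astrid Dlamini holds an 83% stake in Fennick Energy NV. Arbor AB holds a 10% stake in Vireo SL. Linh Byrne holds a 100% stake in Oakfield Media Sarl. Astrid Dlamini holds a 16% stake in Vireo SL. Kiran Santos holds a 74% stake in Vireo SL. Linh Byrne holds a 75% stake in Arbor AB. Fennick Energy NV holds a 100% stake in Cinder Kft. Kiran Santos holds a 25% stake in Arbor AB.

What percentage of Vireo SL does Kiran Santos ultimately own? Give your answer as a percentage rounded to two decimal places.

Kiran reaches Vireo along 2 paths.
Direct stake: 74% = 74%.
Via Arbor: 25% × 10% = 2.5%.
Total: 74% + 2.5% = 76.5%.
Rounded: 76.50%.

76.50%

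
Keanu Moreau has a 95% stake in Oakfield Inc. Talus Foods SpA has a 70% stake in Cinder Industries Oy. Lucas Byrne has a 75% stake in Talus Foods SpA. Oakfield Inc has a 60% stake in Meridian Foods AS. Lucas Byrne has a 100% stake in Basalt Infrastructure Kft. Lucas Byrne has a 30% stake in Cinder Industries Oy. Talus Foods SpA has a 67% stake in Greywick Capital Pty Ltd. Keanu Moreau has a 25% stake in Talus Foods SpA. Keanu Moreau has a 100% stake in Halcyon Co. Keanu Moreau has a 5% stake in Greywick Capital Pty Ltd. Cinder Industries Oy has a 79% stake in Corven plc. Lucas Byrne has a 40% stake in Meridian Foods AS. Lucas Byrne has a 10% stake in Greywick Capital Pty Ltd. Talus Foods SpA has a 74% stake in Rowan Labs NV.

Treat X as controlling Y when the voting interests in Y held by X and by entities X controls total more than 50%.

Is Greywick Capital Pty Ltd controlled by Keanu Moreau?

Keanu holds 95% of Oakfield, so Keanu controls Oakfield.
Oakfield holds 60% of Meridian, so Keanu controls Meridian.
Keanu holds 100% of Halcyon, so Keanu controls Halcyon.
In Greywick, Keanu's side holds only 5%, not > 50%.
So Keanu does not control Greywick.

No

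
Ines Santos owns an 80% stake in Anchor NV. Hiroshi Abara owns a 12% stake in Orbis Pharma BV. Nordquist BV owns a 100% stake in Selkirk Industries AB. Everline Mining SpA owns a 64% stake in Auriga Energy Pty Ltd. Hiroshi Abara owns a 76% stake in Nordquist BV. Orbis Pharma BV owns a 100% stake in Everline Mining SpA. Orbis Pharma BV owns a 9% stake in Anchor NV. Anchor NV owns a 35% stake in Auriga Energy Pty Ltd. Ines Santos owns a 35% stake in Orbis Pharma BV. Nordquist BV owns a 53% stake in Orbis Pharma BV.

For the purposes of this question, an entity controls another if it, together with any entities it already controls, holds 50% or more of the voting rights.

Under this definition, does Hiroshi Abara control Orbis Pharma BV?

Hiroshi holds 76% of Nordquist, so Hiroshi controls Nordquist.
Nordquist and Hiroshi together hold 53% + 12% = 65% of Orbis, so Hiroshi controls Orbis.

Yes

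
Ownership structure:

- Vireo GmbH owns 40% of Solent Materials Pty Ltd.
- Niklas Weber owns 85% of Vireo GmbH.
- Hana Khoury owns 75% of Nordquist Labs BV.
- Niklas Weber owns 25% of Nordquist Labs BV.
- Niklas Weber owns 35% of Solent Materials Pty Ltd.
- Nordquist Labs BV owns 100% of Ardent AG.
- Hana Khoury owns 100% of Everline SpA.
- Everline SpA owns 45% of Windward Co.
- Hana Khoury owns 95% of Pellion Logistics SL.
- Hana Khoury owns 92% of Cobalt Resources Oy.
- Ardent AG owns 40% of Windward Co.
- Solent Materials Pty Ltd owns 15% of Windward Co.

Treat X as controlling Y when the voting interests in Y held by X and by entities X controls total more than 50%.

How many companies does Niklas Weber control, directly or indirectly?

Niklas holds 85% of Vireo, so Niklas controls Vireo.
Niklas and Vireo together hold 35% + 40% = 75% of Solent, so Niklas controls Solent.
No other company's threshold is met.
Niklas controls 2 companies.

2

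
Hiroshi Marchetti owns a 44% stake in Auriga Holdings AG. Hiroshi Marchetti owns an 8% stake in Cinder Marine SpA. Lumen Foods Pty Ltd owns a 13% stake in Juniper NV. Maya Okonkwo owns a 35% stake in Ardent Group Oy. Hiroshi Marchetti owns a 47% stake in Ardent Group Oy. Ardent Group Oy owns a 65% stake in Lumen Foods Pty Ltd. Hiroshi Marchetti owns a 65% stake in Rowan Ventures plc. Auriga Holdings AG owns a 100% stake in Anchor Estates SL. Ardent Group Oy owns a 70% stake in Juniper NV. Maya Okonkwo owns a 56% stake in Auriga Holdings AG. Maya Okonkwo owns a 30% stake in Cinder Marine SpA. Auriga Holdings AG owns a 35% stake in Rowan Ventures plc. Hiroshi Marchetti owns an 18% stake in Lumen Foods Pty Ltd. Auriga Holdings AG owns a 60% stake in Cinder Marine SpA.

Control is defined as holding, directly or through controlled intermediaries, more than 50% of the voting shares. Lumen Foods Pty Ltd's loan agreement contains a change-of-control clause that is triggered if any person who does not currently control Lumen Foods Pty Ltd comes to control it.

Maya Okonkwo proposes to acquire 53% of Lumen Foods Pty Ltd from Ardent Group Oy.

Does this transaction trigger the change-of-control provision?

Yes

The purchase adds only to Maya's holdings (Ardent's stake shrinks), so Maya is the only person who could newly come to control Lumen.
Maya holds 56% of Auriga, so Maya controls Auriga.
Auriga and Maya together hold 60% + 30% = 90% of Cinder, so Maya controls Cinder.
Auriga holds 100% of Anchor, so Maya controls Anchor.
Neither Maya nor any entity Maya controls holds any voting interest in Lumen.
So before the transaction, Maya does not control Lumen.
After the purchase, Maya holds 53% of Lumen directly, and Ardent's stake falls to 12%.
Maya holds 53% of Lumen, so Maya controls Lumen.
Maya did not control Lumen before and does after, so the clause is triggered.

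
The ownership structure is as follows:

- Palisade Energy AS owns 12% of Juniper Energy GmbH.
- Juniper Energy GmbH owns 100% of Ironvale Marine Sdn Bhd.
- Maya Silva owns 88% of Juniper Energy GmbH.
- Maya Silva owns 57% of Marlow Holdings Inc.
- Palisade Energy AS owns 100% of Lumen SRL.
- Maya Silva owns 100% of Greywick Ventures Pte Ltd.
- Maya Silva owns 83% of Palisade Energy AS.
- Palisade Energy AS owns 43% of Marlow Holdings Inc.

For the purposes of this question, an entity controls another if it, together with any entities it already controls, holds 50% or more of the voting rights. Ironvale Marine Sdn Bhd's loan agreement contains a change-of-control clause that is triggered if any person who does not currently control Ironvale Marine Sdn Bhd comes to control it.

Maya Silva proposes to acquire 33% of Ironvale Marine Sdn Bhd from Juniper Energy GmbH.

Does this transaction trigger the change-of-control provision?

The purchase adds only to Maya's holdings (Juniper's stake shrinks), so Maya is the only person who could newly come to control Ironvale.
Maya holds 83% of Palisade, so Maya controls Palisade.
Palisade and Maya together hold 12% + 88% = 100% of Juniper, so Maya controls Juniper.
Juniper holds 100% of Ironvale, so Maya controls Ironvale.
So Maya already controls Ironvale before the transaction.
After the purchase, Maya holds 33% of Ironvale directly, and Juniper's stake falls to 67%.
Maya controlled Ironvale already, so this is not a new person acquiring control; every other person's position is unchanged or reduced.
No new person acquires control, so the clause is not triggered.

No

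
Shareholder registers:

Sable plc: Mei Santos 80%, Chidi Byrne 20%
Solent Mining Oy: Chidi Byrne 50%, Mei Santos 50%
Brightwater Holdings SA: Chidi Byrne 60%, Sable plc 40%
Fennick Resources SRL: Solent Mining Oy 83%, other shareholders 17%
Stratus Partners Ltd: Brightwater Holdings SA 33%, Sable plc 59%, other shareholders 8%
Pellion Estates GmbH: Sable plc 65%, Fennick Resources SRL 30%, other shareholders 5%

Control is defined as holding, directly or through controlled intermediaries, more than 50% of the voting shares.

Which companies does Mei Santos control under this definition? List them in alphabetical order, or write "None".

Pellion Estates GmbH, Sable plc, Stratus Partners Ltd

Mei holds 80% of Sable, so Mei controls Sable.
Sable holds 59% of Stratus, so Mei controls Stratus.
Sable holds 65% of Pellion, so Mei controls Pellion.
No other company's threshold is met.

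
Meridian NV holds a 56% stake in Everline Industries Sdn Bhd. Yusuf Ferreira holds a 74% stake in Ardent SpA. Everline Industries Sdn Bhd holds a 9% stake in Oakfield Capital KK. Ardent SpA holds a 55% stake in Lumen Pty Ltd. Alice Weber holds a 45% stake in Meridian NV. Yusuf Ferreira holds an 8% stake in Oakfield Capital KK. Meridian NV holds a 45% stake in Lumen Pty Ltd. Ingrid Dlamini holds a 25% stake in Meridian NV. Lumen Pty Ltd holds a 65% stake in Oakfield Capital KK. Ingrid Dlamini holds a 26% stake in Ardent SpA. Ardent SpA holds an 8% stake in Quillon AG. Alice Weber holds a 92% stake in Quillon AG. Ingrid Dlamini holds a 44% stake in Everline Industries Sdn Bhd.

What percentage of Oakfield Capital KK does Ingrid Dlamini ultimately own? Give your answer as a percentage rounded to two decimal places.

Ingrid reaches Oakfield along 4 paths.
Via Everline: 44% × 9% = 3.96%.
Via Meridian → Everline: 25% × 56% × 9% = 1.26%.
Via Meridian → Lumen: 25% × 45% × 65% = 7.3125%.
Via Ardent → Lumen: 26% × 55% × 65% = 9.295%.
Total: 3.96% + 1.26% + 7.3125% + 9.295% = 21.8275%.
Rounded: 21.83%.

21.83%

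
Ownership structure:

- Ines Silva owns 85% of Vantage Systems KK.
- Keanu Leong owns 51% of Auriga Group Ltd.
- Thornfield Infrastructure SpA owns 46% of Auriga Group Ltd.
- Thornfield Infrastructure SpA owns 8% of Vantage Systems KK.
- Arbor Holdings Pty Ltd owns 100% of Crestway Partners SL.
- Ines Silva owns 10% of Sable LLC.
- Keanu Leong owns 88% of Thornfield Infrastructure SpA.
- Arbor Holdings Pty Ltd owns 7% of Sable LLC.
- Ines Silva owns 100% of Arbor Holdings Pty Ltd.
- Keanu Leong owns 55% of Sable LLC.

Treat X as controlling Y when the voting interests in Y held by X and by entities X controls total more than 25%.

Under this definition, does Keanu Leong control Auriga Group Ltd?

Keanu holds 88% of Thornfield, so Keanu controls Thornfield.
Thornfield and Keanu together hold 46% + 51% = 97% of Auriga, so Keanu controls Auriga.

Yes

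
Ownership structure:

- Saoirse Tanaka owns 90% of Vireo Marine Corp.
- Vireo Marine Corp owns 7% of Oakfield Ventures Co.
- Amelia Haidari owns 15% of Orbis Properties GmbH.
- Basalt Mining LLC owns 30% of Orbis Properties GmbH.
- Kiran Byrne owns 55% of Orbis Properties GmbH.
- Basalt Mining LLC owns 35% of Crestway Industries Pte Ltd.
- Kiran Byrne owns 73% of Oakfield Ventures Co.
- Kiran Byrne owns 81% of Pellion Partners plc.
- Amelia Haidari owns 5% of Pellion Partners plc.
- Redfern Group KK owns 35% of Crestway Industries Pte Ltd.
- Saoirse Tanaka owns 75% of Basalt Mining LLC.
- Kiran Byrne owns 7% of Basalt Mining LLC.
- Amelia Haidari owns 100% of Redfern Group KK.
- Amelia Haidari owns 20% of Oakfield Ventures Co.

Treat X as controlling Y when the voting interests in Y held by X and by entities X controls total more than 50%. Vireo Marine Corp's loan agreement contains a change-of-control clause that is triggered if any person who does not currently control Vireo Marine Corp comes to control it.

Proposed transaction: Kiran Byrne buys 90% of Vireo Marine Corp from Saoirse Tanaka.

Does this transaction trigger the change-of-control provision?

The purchase adds only to Kiran's holdings (Saoirse's stake shrinks), so Kiran is the only person who could newly come to control Vireo.
Kiran holds 55% of Orbis, so Kiran controls Orbis.
Kiran holds 81% of Pellion, so Kiran controls Pellion.
Kiran holds 73% of Oakfield, so Kiran controls Oakfield.
Neither Kiran nor any entity Kiran controls holds any voting interest in Vireo.
So before the transaction, Kiran does not control Vireo.
After the purchase, Kiran holds 90% of Vireo directly, and Saoirse's stake falls to 0%.
Kiran holds 90% of Vireo, so Kiran controls Vireo.
Kiran did not control Vireo before and does after, so the clause is triggered.

Yes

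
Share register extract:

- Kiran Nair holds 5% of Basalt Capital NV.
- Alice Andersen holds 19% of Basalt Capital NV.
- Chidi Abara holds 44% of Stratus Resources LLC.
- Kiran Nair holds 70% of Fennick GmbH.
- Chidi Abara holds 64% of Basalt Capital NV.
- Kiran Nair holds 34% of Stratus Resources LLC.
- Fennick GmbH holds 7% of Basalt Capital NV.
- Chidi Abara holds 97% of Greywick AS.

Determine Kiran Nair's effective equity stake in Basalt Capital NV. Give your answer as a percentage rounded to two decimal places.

Kiran reaches Basalt along 2 paths.
Direct stake: 5% = 5%.
Via Fennick: 70% × 7% = 4.9%.
Total: 5% + 4.9% = 9.9%.
Rounded: 9.90%.

9.90%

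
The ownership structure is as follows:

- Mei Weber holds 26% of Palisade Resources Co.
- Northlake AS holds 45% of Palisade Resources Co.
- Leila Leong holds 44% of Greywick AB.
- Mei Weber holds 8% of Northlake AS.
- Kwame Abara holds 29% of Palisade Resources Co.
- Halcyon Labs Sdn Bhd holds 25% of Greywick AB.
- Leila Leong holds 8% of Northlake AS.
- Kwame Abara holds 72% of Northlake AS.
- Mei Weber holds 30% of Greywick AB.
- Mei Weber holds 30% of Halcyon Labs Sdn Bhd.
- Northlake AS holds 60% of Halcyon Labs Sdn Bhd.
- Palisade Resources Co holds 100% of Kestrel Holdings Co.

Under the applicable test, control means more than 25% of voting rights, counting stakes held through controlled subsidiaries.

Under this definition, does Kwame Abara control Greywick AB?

Kwame holds 72% of Northlake, so Kwame controls Northlake.
Northlake holds 60% of Halcyon, so Kwame controls Halcyon.
Northlake and Kwame together hold 45% + 29% = 74% of Palisade, so Kwame controls Palisade.
Palisade holds 100% of Kestrel, so Kwame controls Kestrel.
In Greywick, Kwame's side holds only 25%, not > 25%.
So Kwame does not control Greywick.

No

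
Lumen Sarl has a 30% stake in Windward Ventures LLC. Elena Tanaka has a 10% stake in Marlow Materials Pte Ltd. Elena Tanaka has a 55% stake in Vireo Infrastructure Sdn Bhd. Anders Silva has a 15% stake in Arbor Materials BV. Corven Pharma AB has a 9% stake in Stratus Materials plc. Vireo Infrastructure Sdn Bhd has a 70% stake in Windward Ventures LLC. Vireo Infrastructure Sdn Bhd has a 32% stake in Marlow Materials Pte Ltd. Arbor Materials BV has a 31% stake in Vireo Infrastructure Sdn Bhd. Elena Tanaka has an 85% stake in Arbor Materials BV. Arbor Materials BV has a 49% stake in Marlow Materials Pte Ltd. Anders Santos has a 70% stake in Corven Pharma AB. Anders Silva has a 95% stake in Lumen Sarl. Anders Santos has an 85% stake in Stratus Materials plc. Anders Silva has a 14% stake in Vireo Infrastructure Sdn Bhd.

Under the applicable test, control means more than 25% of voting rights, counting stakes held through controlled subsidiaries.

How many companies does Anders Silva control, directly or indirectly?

Anders Silva holds 95% of Lumen, so Anders Silva controls Lumen.
Lumen holds 30% of Windward, so Anders Silva controls Windward.
No other company's threshold is met.
Anders Silva controls 2 companies.

2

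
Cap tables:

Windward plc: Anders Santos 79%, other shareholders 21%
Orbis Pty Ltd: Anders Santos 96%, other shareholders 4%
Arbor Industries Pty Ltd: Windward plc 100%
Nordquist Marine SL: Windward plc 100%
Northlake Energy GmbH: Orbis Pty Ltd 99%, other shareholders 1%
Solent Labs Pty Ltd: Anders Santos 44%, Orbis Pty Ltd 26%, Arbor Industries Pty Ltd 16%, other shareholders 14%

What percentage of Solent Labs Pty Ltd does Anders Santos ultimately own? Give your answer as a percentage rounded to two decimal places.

Anders reaches Solent along 3 paths.
Direct stake: 44% = 44%.
Via Orbis: 96% × 26% = 24.96%.
Via Windward → Arbor: 79% × 100% × 16% = 12.64%.
Total: 44% + 24.96% + 12.64% = 81.6%.
Rounded: 81.60%.

81.60%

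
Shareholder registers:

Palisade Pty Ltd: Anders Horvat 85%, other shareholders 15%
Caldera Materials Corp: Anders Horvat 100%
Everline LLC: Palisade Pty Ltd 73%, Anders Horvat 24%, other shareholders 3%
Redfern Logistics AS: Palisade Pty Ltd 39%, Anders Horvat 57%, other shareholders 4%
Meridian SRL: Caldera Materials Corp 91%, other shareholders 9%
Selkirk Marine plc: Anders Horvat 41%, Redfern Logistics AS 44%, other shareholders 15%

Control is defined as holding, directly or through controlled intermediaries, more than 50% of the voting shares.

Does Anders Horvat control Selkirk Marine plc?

Yes

Anders holds 85% of Palisade, so Anders controls Palisade.
Palisade and Anders together hold 39% + 57% = 96% of Redfern, so Anders controls Redfern.
Anders and Redfern together hold 41% + 44% = 85% of Selkirk, so Anders controls Selkirk.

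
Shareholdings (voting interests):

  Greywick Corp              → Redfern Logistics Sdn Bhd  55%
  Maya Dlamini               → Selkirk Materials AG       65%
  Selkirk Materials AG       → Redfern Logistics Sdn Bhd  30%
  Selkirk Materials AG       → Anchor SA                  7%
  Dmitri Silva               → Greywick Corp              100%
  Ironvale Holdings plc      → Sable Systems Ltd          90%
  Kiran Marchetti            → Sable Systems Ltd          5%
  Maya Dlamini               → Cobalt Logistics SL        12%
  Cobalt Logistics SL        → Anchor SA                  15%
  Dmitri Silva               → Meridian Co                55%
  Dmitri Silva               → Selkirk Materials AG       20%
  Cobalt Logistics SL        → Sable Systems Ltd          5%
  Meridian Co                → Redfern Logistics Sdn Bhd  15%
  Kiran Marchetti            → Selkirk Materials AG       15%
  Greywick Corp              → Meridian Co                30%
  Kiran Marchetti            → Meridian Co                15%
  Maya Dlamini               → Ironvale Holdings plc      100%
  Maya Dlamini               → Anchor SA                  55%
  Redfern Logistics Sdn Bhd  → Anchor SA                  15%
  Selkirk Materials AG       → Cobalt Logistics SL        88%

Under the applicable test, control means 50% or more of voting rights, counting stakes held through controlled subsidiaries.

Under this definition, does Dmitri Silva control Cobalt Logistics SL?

No

Dmitri holds 100% of Greywick, so Dmitri controls Greywick.
Dmitri and Greywick together hold 55% + 30% = 85% of Meridian, so Dmitri controls Meridian.
Greywick and Meridian together hold 55% + 15% = 70% of Redfern, so Dmitri controls Redfern.
Neither Dmitri nor any entity Dmitri controls holds any voting interest in Cobalt.
So Dmitri does not control Cobalt.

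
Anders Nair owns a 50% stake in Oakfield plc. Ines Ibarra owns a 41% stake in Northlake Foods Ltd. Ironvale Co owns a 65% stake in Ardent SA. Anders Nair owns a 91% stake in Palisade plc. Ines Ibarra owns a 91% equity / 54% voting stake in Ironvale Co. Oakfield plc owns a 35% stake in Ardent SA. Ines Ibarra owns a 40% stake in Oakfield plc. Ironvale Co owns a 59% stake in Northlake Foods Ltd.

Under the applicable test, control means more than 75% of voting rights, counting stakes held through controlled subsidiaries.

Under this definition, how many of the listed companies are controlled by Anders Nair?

Anders holds 91% of Palisade, so Anders controls Palisade.
No other company's threshold is met.
Anders controls 1 company.

1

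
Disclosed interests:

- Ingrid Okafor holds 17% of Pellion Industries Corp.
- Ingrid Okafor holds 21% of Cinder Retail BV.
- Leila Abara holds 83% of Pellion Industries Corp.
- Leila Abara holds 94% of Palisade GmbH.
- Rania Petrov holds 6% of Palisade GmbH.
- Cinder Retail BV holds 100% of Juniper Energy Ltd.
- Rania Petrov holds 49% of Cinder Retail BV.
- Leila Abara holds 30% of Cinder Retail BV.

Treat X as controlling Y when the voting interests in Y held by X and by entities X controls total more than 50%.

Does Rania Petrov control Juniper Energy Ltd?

Rania's largest direct stake is 49% in Cinder, which does not meet the threshold, so Rania controls no company.
Neither Rania nor any entity Rania controls holds any voting interest in Juniper.
So Rania does not control Juniper.

No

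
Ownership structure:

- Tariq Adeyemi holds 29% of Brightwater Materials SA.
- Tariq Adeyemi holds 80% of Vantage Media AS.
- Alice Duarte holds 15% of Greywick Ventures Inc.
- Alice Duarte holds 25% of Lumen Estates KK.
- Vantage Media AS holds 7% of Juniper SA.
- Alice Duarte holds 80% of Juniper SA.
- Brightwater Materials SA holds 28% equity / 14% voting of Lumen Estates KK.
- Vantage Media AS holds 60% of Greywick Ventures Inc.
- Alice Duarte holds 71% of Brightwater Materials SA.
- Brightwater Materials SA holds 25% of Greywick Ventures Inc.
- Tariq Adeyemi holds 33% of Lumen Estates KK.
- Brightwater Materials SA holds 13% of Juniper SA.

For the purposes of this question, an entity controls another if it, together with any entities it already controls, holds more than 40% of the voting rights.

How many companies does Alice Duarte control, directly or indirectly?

Alice holds 71% of Brightwater, so Alice controls Brightwater.
Alice and Brightwater together hold 80% + 13% = 93% of Juniper, so Alice controls Juniper.
No other company's threshold is met.
Alice controls 2 companies.

2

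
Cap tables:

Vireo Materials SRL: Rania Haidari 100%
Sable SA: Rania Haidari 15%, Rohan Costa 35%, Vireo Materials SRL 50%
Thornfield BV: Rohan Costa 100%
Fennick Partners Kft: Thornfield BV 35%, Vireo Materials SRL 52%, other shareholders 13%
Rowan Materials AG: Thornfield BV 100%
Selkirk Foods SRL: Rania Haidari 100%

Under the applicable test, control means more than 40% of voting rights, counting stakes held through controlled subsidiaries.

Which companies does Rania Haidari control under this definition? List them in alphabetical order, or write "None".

Rania holds 100% of Vireo, so Rania controls Vireo.
Rania and Vireo together hold 15% + 50% = 65% of Sable, so Rania controls Sable.
Vireo holds 52% of Fennick, so Rania controls Fennick.
Rania holds 100% of Selkirk, so Rania controls Selkirk.
No other company's threshold is met.

Fennick Partners Kft, Sable SA, Selkirk Foods SRL, Vireo Materials SRL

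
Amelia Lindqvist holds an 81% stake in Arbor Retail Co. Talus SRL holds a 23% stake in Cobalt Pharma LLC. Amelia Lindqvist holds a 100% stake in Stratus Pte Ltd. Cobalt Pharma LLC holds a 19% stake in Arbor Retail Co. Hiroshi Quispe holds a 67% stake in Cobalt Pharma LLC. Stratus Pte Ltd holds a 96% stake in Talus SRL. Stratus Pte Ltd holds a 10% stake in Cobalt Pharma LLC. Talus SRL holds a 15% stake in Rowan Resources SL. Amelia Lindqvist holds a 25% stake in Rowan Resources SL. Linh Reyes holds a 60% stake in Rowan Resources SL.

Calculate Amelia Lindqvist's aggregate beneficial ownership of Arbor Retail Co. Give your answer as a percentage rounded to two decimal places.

Amelia reaches Arbor along 3 paths.
Direct stake: 81% = 81%.
Via Stratus → Cobalt: 100% × 10% × 19% = 1.9%.
Via Stratus → Talus → Cobalt: 100% × 96% × 23% × 19% = 4.1952%.
Total: 81% + 1.9% + 4.1952% = 87.0952%.
Rounded: 87.10%.

87.10%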